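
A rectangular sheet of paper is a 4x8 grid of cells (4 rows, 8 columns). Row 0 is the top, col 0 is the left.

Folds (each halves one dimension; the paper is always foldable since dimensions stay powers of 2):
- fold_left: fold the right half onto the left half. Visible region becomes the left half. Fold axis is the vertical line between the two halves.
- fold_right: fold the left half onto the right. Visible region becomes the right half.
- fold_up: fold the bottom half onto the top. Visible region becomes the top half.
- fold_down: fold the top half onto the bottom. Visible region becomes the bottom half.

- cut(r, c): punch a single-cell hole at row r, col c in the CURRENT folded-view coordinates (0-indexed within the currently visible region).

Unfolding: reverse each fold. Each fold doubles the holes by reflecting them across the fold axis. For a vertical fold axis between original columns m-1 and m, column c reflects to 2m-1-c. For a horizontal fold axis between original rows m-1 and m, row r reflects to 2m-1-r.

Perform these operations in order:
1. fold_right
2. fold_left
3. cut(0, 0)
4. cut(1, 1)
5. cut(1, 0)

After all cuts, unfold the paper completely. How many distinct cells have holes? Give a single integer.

Answer: 12

Derivation:
Op 1 fold_right: fold axis v@4; visible region now rows[0,4) x cols[4,8) = 4x4
Op 2 fold_left: fold axis v@6; visible region now rows[0,4) x cols[4,6) = 4x2
Op 3 cut(0, 0): punch at orig (0,4); cuts so far [(0, 4)]; region rows[0,4) x cols[4,6) = 4x2
Op 4 cut(1, 1): punch at orig (1,5); cuts so far [(0, 4), (1, 5)]; region rows[0,4) x cols[4,6) = 4x2
Op 5 cut(1, 0): punch at orig (1,4); cuts so far [(0, 4), (1, 4), (1, 5)]; region rows[0,4) x cols[4,6) = 4x2
Unfold 1 (reflect across v@6): 6 holes -> [(0, 4), (0, 7), (1, 4), (1, 5), (1, 6), (1, 7)]
Unfold 2 (reflect across v@4): 12 holes -> [(0, 0), (0, 3), (0, 4), (0, 7), (1, 0), (1, 1), (1, 2), (1, 3), (1, 4), (1, 5), (1, 6), (1, 7)]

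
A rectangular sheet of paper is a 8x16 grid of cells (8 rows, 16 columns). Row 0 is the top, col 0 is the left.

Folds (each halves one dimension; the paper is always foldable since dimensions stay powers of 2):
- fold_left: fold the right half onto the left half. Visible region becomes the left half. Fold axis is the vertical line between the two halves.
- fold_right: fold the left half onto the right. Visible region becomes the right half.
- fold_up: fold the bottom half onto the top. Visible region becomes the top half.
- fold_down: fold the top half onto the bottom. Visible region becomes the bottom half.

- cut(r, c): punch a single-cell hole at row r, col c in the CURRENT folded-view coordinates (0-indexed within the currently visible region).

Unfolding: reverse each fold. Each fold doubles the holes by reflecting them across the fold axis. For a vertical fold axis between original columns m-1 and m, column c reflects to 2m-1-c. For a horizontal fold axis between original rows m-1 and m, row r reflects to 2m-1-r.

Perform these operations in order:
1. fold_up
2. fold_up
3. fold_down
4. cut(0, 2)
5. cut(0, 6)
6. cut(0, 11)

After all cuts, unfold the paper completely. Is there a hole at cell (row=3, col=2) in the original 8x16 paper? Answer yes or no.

Answer: yes

Derivation:
Op 1 fold_up: fold axis h@4; visible region now rows[0,4) x cols[0,16) = 4x16
Op 2 fold_up: fold axis h@2; visible region now rows[0,2) x cols[0,16) = 2x16
Op 3 fold_down: fold axis h@1; visible region now rows[1,2) x cols[0,16) = 1x16
Op 4 cut(0, 2): punch at orig (1,2); cuts so far [(1, 2)]; region rows[1,2) x cols[0,16) = 1x16
Op 5 cut(0, 6): punch at orig (1,6); cuts so far [(1, 2), (1, 6)]; region rows[1,2) x cols[0,16) = 1x16
Op 6 cut(0, 11): punch at orig (1,11); cuts so far [(1, 2), (1, 6), (1, 11)]; region rows[1,2) x cols[0,16) = 1x16
Unfold 1 (reflect across h@1): 6 holes -> [(0, 2), (0, 6), (0, 11), (1, 2), (1, 6), (1, 11)]
Unfold 2 (reflect across h@2): 12 holes -> [(0, 2), (0, 6), (0, 11), (1, 2), (1, 6), (1, 11), (2, 2), (2, 6), (2, 11), (3, 2), (3, 6), (3, 11)]
Unfold 3 (reflect across h@4): 24 holes -> [(0, 2), (0, 6), (0, 11), (1, 2), (1, 6), (1, 11), (2, 2), (2, 6), (2, 11), (3, 2), (3, 6), (3, 11), (4, 2), (4, 6), (4, 11), (5, 2), (5, 6), (5, 11), (6, 2), (6, 6), (6, 11), (7, 2), (7, 6), (7, 11)]
Holes: [(0, 2), (0, 6), (0, 11), (1, 2), (1, 6), (1, 11), (2, 2), (2, 6), (2, 11), (3, 2), (3, 6), (3, 11), (4, 2), (4, 6), (4, 11), (5, 2), (5, 6), (5, 11), (6, 2), (6, 6), (6, 11), (7, 2), (7, 6), (7, 11)]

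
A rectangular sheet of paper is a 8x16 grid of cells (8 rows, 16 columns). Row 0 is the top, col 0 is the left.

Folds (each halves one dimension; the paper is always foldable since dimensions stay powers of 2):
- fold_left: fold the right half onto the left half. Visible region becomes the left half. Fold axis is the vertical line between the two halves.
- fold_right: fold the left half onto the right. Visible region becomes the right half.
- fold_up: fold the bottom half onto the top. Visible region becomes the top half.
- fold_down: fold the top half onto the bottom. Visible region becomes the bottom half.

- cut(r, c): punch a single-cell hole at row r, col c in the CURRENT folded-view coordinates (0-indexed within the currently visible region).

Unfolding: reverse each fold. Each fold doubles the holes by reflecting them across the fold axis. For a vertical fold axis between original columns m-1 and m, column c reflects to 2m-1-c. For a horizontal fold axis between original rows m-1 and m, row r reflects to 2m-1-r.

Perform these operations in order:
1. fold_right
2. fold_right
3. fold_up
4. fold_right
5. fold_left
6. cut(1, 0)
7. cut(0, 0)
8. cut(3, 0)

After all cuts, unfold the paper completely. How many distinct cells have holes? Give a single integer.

Answer: 96

Derivation:
Op 1 fold_right: fold axis v@8; visible region now rows[0,8) x cols[8,16) = 8x8
Op 2 fold_right: fold axis v@12; visible region now rows[0,8) x cols[12,16) = 8x4
Op 3 fold_up: fold axis h@4; visible region now rows[0,4) x cols[12,16) = 4x4
Op 4 fold_right: fold axis v@14; visible region now rows[0,4) x cols[14,16) = 4x2
Op 5 fold_left: fold axis v@15; visible region now rows[0,4) x cols[14,15) = 4x1
Op 6 cut(1, 0): punch at orig (1,14); cuts so far [(1, 14)]; region rows[0,4) x cols[14,15) = 4x1
Op 7 cut(0, 0): punch at orig (0,14); cuts so far [(0, 14), (1, 14)]; region rows[0,4) x cols[14,15) = 4x1
Op 8 cut(3, 0): punch at orig (3,14); cuts so far [(0, 14), (1, 14), (3, 14)]; region rows[0,4) x cols[14,15) = 4x1
Unfold 1 (reflect across v@15): 6 holes -> [(0, 14), (0, 15), (1, 14), (1, 15), (3, 14), (3, 15)]
Unfold 2 (reflect across v@14): 12 holes -> [(0, 12), (0, 13), (0, 14), (0, 15), (1, 12), (1, 13), (1, 14), (1, 15), (3, 12), (3, 13), (3, 14), (3, 15)]
Unfold 3 (reflect across h@4): 24 holes -> [(0, 12), (0, 13), (0, 14), (0, 15), (1, 12), (1, 13), (1, 14), (1, 15), (3, 12), (3, 13), (3, 14), (3, 15), (4, 12), (4, 13), (4, 14), (4, 15), (6, 12), (6, 13), (6, 14), (6, 15), (7, 12), (7, 13), (7, 14), (7, 15)]
Unfold 4 (reflect across v@12): 48 holes -> [(0, 8), (0, 9), (0, 10), (0, 11), (0, 12), (0, 13), (0, 14), (0, 15), (1, 8), (1, 9), (1, 10), (1, 11), (1, 12), (1, 13), (1, 14), (1, 15), (3, 8), (3, 9), (3, 10), (3, 11), (3, 12), (3, 13), (3, 14), (3, 15), (4, 8), (4, 9), (4, 10), (4, 11), (4, 12), (4, 13), (4, 14), (4, 15), (6, 8), (6, 9), (6, 10), (6, 11), (6, 12), (6, 13), (6, 14), (6, 15), (7, 8), (7, 9), (7, 10), (7, 11), (7, 12), (7, 13), (7, 14), (7, 15)]
Unfold 5 (reflect across v@8): 96 holes -> [(0, 0), (0, 1), (0, 2), (0, 3), (0, 4), (0, 5), (0, 6), (0, 7), (0, 8), (0, 9), (0, 10), (0, 11), (0, 12), (0, 13), (0, 14), (0, 15), (1, 0), (1, 1), (1, 2), (1, 3), (1, 4), (1, 5), (1, 6), (1, 7), (1, 8), (1, 9), (1, 10), (1, 11), (1, 12), (1, 13), (1, 14), (1, 15), (3, 0), (3, 1), (3, 2), (3, 3), (3, 4), (3, 5), (3, 6), (3, 7), (3, 8), (3, 9), (3, 10), (3, 11), (3, 12), (3, 13), (3, 14), (3, 15), (4, 0), (4, 1), (4, 2), (4, 3), (4, 4), (4, 5), (4, 6), (4, 7), (4, 8), (4, 9), (4, 10), (4, 11), (4, 12), (4, 13), (4, 14), (4, 15), (6, 0), (6, 1), (6, 2), (6, 3), (6, 4), (6, 5), (6, 6), (6, 7), (6, 8), (6, 9), (6, 10), (6, 11), (6, 12), (6, 13), (6, 14), (6, 15), (7, 0), (7, 1), (7, 2), (7, 3), (7, 4), (7, 5), (7, 6), (7, 7), (7, 8), (7, 9), (7, 10), (7, 11), (7, 12), (7, 13), (7, 14), (7, 15)]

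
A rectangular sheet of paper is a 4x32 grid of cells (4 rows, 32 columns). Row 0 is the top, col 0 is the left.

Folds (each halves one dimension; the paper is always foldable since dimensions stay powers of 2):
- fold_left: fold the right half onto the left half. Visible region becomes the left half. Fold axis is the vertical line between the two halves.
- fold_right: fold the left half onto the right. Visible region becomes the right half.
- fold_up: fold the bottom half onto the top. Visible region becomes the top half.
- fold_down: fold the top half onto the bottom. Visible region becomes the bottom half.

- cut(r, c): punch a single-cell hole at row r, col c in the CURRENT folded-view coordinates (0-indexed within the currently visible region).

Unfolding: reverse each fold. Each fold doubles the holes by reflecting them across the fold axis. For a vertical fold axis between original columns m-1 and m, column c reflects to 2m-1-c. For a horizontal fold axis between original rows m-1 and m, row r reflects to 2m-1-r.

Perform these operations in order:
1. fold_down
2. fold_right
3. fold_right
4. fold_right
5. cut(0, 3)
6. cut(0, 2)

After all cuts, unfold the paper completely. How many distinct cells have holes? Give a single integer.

Answer: 32

Derivation:
Op 1 fold_down: fold axis h@2; visible region now rows[2,4) x cols[0,32) = 2x32
Op 2 fold_right: fold axis v@16; visible region now rows[2,4) x cols[16,32) = 2x16
Op 3 fold_right: fold axis v@24; visible region now rows[2,4) x cols[24,32) = 2x8
Op 4 fold_right: fold axis v@28; visible region now rows[2,4) x cols[28,32) = 2x4
Op 5 cut(0, 3): punch at orig (2,31); cuts so far [(2, 31)]; region rows[2,4) x cols[28,32) = 2x4
Op 6 cut(0, 2): punch at orig (2,30); cuts so far [(2, 30), (2, 31)]; region rows[2,4) x cols[28,32) = 2x4
Unfold 1 (reflect across v@28): 4 holes -> [(2, 24), (2, 25), (2, 30), (2, 31)]
Unfold 2 (reflect across v@24): 8 holes -> [(2, 16), (2, 17), (2, 22), (2, 23), (2, 24), (2, 25), (2, 30), (2, 31)]
Unfold 3 (reflect across v@16): 16 holes -> [(2, 0), (2, 1), (2, 6), (2, 7), (2, 8), (2, 9), (2, 14), (2, 15), (2, 16), (2, 17), (2, 22), (2, 23), (2, 24), (2, 25), (2, 30), (2, 31)]
Unfold 4 (reflect across h@2): 32 holes -> [(1, 0), (1, 1), (1, 6), (1, 7), (1, 8), (1, 9), (1, 14), (1, 15), (1, 16), (1, 17), (1, 22), (1, 23), (1, 24), (1, 25), (1, 30), (1, 31), (2, 0), (2, 1), (2, 6), (2, 7), (2, 8), (2, 9), (2, 14), (2, 15), (2, 16), (2, 17), (2, 22), (2, 23), (2, 24), (2, 25), (2, 30), (2, 31)]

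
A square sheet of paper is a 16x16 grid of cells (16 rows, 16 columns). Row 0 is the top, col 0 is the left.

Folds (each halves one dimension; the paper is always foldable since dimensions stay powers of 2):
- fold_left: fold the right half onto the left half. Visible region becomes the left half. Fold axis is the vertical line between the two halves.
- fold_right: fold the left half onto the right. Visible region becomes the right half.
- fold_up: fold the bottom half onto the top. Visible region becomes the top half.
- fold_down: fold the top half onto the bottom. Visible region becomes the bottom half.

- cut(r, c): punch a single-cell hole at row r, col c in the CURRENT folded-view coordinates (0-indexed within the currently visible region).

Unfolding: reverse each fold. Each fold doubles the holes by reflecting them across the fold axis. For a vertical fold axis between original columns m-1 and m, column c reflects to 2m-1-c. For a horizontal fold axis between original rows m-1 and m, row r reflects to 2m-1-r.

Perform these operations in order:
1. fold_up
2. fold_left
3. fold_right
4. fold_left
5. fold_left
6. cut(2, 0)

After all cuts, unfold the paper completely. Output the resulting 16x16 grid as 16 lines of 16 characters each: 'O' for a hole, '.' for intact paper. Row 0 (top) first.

Op 1 fold_up: fold axis h@8; visible region now rows[0,8) x cols[0,16) = 8x16
Op 2 fold_left: fold axis v@8; visible region now rows[0,8) x cols[0,8) = 8x8
Op 3 fold_right: fold axis v@4; visible region now rows[0,8) x cols[4,8) = 8x4
Op 4 fold_left: fold axis v@6; visible region now rows[0,8) x cols[4,6) = 8x2
Op 5 fold_left: fold axis v@5; visible region now rows[0,8) x cols[4,5) = 8x1
Op 6 cut(2, 0): punch at orig (2,4); cuts so far [(2, 4)]; region rows[0,8) x cols[4,5) = 8x1
Unfold 1 (reflect across v@5): 2 holes -> [(2, 4), (2, 5)]
Unfold 2 (reflect across v@6): 4 holes -> [(2, 4), (2, 5), (2, 6), (2, 7)]
Unfold 3 (reflect across v@4): 8 holes -> [(2, 0), (2, 1), (2, 2), (2, 3), (2, 4), (2, 5), (2, 6), (2, 7)]
Unfold 4 (reflect across v@8): 16 holes -> [(2, 0), (2, 1), (2, 2), (2, 3), (2, 4), (2, 5), (2, 6), (2, 7), (2, 8), (2, 9), (2, 10), (2, 11), (2, 12), (2, 13), (2, 14), (2, 15)]
Unfold 5 (reflect across h@8): 32 holes -> [(2, 0), (2, 1), (2, 2), (2, 3), (2, 4), (2, 5), (2, 6), (2, 7), (2, 8), (2, 9), (2, 10), (2, 11), (2, 12), (2, 13), (2, 14), (2, 15), (13, 0), (13, 1), (13, 2), (13, 3), (13, 4), (13, 5), (13, 6), (13, 7), (13, 8), (13, 9), (13, 10), (13, 11), (13, 12), (13, 13), (13, 14), (13, 15)]

Answer: ................
................
OOOOOOOOOOOOOOOO
................
................
................
................
................
................
................
................
................
................
OOOOOOOOOOOOOOOO
................
................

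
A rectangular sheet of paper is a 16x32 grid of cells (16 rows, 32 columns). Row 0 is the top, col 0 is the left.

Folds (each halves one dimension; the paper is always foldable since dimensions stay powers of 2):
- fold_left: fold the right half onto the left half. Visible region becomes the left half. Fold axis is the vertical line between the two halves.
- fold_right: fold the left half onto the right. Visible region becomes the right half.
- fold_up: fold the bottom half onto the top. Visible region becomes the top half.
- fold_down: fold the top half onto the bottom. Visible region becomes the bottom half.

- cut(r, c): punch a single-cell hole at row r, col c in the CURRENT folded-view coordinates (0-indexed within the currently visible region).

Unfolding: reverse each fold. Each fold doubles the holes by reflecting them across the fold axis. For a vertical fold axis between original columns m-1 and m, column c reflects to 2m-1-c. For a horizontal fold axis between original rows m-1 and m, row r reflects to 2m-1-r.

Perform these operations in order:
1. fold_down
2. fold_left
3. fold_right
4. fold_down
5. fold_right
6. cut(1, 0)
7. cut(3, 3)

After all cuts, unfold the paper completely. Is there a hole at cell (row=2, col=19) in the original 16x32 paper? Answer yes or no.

Op 1 fold_down: fold axis h@8; visible region now rows[8,16) x cols[0,32) = 8x32
Op 2 fold_left: fold axis v@16; visible region now rows[8,16) x cols[0,16) = 8x16
Op 3 fold_right: fold axis v@8; visible region now rows[8,16) x cols[8,16) = 8x8
Op 4 fold_down: fold axis h@12; visible region now rows[12,16) x cols[8,16) = 4x8
Op 5 fold_right: fold axis v@12; visible region now rows[12,16) x cols[12,16) = 4x4
Op 6 cut(1, 0): punch at orig (13,12); cuts so far [(13, 12)]; region rows[12,16) x cols[12,16) = 4x4
Op 7 cut(3, 3): punch at orig (15,15); cuts so far [(13, 12), (15, 15)]; region rows[12,16) x cols[12,16) = 4x4
Unfold 1 (reflect across v@12): 4 holes -> [(13, 11), (13, 12), (15, 8), (15, 15)]
Unfold 2 (reflect across h@12): 8 holes -> [(8, 8), (8, 15), (10, 11), (10, 12), (13, 11), (13, 12), (15, 8), (15, 15)]
Unfold 3 (reflect across v@8): 16 holes -> [(8, 0), (8, 7), (8, 8), (8, 15), (10, 3), (10, 4), (10, 11), (10, 12), (13, 3), (13, 4), (13, 11), (13, 12), (15, 0), (15, 7), (15, 8), (15, 15)]
Unfold 4 (reflect across v@16): 32 holes -> [(8, 0), (8, 7), (8, 8), (8, 15), (8, 16), (8, 23), (8, 24), (8, 31), (10, 3), (10, 4), (10, 11), (10, 12), (10, 19), (10, 20), (10, 27), (10, 28), (13, 3), (13, 4), (13, 11), (13, 12), (13, 19), (13, 20), (13, 27), (13, 28), (15, 0), (15, 7), (15, 8), (15, 15), (15, 16), (15, 23), (15, 24), (15, 31)]
Unfold 5 (reflect across h@8): 64 holes -> [(0, 0), (0, 7), (0, 8), (0, 15), (0, 16), (0, 23), (0, 24), (0, 31), (2, 3), (2, 4), (2, 11), (2, 12), (2, 19), (2, 20), (2, 27), (2, 28), (5, 3), (5, 4), (5, 11), (5, 12), (5, 19), (5, 20), (5, 27), (5, 28), (7, 0), (7, 7), (7, 8), (7, 15), (7, 16), (7, 23), (7, 24), (7, 31), (8, 0), (8, 7), (8, 8), (8, 15), (8, 16), (8, 23), (8, 24), (8, 31), (10, 3), (10, 4), (10, 11), (10, 12), (10, 19), (10, 20), (10, 27), (10, 28), (13, 3), (13, 4), (13, 11), (13, 12), (13, 19), (13, 20), (13, 27), (13, 28), (15, 0), (15, 7), (15, 8), (15, 15), (15, 16), (15, 23), (15, 24), (15, 31)]
Holes: [(0, 0), (0, 7), (0, 8), (0, 15), (0, 16), (0, 23), (0, 24), (0, 31), (2, 3), (2, 4), (2, 11), (2, 12), (2, 19), (2, 20), (2, 27), (2, 28), (5, 3), (5, 4), (5, 11), (5, 12), (5, 19), (5, 20), (5, 27), (5, 28), (7, 0), (7, 7), (7, 8), (7, 15), (7, 16), (7, 23), (7, 24), (7, 31), (8, 0), (8, 7), (8, 8), (8, 15), (8, 16), (8, 23), (8, 24), (8, 31), (10, 3), (10, 4), (10, 11), (10, 12), (10, 19), (10, 20), (10, 27), (10, 28), (13, 3), (13, 4), (13, 11), (13, 12), (13, 19), (13, 20), (13, 27), (13, 28), (15, 0), (15, 7), (15, 8), (15, 15), (15, 16), (15, 23), (15, 24), (15, 31)]

Answer: yes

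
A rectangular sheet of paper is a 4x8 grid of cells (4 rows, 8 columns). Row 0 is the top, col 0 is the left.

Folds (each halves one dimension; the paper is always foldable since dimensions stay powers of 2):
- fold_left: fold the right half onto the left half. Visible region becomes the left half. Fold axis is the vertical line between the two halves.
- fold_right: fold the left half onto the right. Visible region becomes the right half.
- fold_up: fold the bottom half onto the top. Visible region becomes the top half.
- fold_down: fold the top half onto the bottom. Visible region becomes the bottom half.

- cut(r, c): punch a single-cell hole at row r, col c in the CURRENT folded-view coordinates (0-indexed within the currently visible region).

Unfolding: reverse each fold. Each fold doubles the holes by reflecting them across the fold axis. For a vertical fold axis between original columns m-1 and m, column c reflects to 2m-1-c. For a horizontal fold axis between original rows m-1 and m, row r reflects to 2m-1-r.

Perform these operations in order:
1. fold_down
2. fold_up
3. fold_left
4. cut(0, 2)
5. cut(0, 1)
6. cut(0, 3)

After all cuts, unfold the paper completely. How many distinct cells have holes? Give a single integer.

Answer: 24

Derivation:
Op 1 fold_down: fold axis h@2; visible region now rows[2,4) x cols[0,8) = 2x8
Op 2 fold_up: fold axis h@3; visible region now rows[2,3) x cols[0,8) = 1x8
Op 3 fold_left: fold axis v@4; visible region now rows[2,3) x cols[0,4) = 1x4
Op 4 cut(0, 2): punch at orig (2,2); cuts so far [(2, 2)]; region rows[2,3) x cols[0,4) = 1x4
Op 5 cut(0, 1): punch at orig (2,1); cuts so far [(2, 1), (2, 2)]; region rows[2,3) x cols[0,4) = 1x4
Op 6 cut(0, 3): punch at orig (2,3); cuts so far [(2, 1), (2, 2), (2, 3)]; region rows[2,3) x cols[0,4) = 1x4
Unfold 1 (reflect across v@4): 6 holes -> [(2, 1), (2, 2), (2, 3), (2, 4), (2, 5), (2, 6)]
Unfold 2 (reflect across h@3): 12 holes -> [(2, 1), (2, 2), (2, 3), (2, 4), (2, 5), (2, 6), (3, 1), (3, 2), (3, 3), (3, 4), (3, 5), (3, 6)]
Unfold 3 (reflect across h@2): 24 holes -> [(0, 1), (0, 2), (0, 3), (0, 4), (0, 5), (0, 6), (1, 1), (1, 2), (1, 3), (1, 4), (1, 5), (1, 6), (2, 1), (2, 2), (2, 3), (2, 4), (2, 5), (2, 6), (3, 1), (3, 2), (3, 3), (3, 4), (3, 5), (3, 6)]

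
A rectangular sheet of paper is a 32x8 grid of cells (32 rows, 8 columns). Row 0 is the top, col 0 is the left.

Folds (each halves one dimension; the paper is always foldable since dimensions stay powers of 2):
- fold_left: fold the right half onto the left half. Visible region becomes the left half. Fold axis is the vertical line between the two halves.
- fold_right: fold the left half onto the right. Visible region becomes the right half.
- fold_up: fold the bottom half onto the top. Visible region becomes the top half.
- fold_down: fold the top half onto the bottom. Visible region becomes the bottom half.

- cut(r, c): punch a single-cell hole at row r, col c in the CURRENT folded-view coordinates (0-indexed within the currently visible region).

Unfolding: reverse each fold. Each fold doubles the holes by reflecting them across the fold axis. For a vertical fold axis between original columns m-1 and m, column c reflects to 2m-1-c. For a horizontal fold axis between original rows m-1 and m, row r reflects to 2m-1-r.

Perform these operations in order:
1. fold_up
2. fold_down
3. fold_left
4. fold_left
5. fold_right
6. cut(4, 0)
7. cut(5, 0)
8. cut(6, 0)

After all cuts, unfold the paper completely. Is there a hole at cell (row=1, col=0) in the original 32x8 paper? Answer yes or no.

Op 1 fold_up: fold axis h@16; visible region now rows[0,16) x cols[0,8) = 16x8
Op 2 fold_down: fold axis h@8; visible region now rows[8,16) x cols[0,8) = 8x8
Op 3 fold_left: fold axis v@4; visible region now rows[8,16) x cols[0,4) = 8x4
Op 4 fold_left: fold axis v@2; visible region now rows[8,16) x cols[0,2) = 8x2
Op 5 fold_right: fold axis v@1; visible region now rows[8,16) x cols[1,2) = 8x1
Op 6 cut(4, 0): punch at orig (12,1); cuts so far [(12, 1)]; region rows[8,16) x cols[1,2) = 8x1
Op 7 cut(5, 0): punch at orig (13,1); cuts so far [(12, 1), (13, 1)]; region rows[8,16) x cols[1,2) = 8x1
Op 8 cut(6, 0): punch at orig (14,1); cuts so far [(12, 1), (13, 1), (14, 1)]; region rows[8,16) x cols[1,2) = 8x1
Unfold 1 (reflect across v@1): 6 holes -> [(12, 0), (12, 1), (13, 0), (13, 1), (14, 0), (14, 1)]
Unfold 2 (reflect across v@2): 12 holes -> [(12, 0), (12, 1), (12, 2), (12, 3), (13, 0), (13, 1), (13, 2), (13, 3), (14, 0), (14, 1), (14, 2), (14, 3)]
Unfold 3 (reflect across v@4): 24 holes -> [(12, 0), (12, 1), (12, 2), (12, 3), (12, 4), (12, 5), (12, 6), (12, 7), (13, 0), (13, 1), (13, 2), (13, 3), (13, 4), (13, 5), (13, 6), (13, 7), (14, 0), (14, 1), (14, 2), (14, 3), (14, 4), (14, 5), (14, 6), (14, 7)]
Unfold 4 (reflect across h@8): 48 holes -> [(1, 0), (1, 1), (1, 2), (1, 3), (1, 4), (1, 5), (1, 6), (1, 7), (2, 0), (2, 1), (2, 2), (2, 3), (2, 4), (2, 5), (2, 6), (2, 7), (3, 0), (3, 1), (3, 2), (3, 3), (3, 4), (3, 5), (3, 6), (3, 7), (12, 0), (12, 1), (12, 2), (12, 3), (12, 4), (12, 5), (12, 6), (12, 7), (13, 0), (13, 1), (13, 2), (13, 3), (13, 4), (13, 5), (13, 6), (13, 7), (14, 0), (14, 1), (14, 2), (14, 3), (14, 4), (14, 5), (14, 6), (14, 7)]
Unfold 5 (reflect across h@16): 96 holes -> [(1, 0), (1, 1), (1, 2), (1, 3), (1, 4), (1, 5), (1, 6), (1, 7), (2, 0), (2, 1), (2, 2), (2, 3), (2, 4), (2, 5), (2, 6), (2, 7), (3, 0), (3, 1), (3, 2), (3, 3), (3, 4), (3, 5), (3, 6), (3, 7), (12, 0), (12, 1), (12, 2), (12, 3), (12, 4), (12, 5), (12, 6), (12, 7), (13, 0), (13, 1), (13, 2), (13, 3), (13, 4), (13, 5), (13, 6), (13, 7), (14, 0), (14, 1), (14, 2), (14, 3), (14, 4), (14, 5), (14, 6), (14, 7), (17, 0), (17, 1), (17, 2), (17, 3), (17, 4), (17, 5), (17, 6), (17, 7), (18, 0), (18, 1), (18, 2), (18, 3), (18, 4), (18, 5), (18, 6), (18, 7), (19, 0), (19, 1), (19, 2), (19, 3), (19, 4), (19, 5), (19, 6), (19, 7), (28, 0), (28, 1), (28, 2), (28, 3), (28, 4), (28, 5), (28, 6), (28, 7), (29, 0), (29, 1), (29, 2), (29, 3), (29, 4), (29, 5), (29, 6), (29, 7), (30, 0), (30, 1), (30, 2), (30, 3), (30, 4), (30, 5), (30, 6), (30, 7)]
Holes: [(1, 0), (1, 1), (1, 2), (1, 3), (1, 4), (1, 5), (1, 6), (1, 7), (2, 0), (2, 1), (2, 2), (2, 3), (2, 4), (2, 5), (2, 6), (2, 7), (3, 0), (3, 1), (3, 2), (3, 3), (3, 4), (3, 5), (3, 6), (3, 7), (12, 0), (12, 1), (12, 2), (12, 3), (12, 4), (12, 5), (12, 6), (12, 7), (13, 0), (13, 1), (13, 2), (13, 3), (13, 4), (13, 5), (13, 6), (13, 7), (14, 0), (14, 1), (14, 2), (14, 3), (14, 4), (14, 5), (14, 6), (14, 7), (17, 0), (17, 1), (17, 2), (17, 3), (17, 4), (17, 5), (17, 6), (17, 7), (18, 0), (18, 1), (18, 2), (18, 3), (18, 4), (18, 5), (18, 6), (18, 7), (19, 0), (19, 1), (19, 2), (19, 3), (19, 4), (19, 5), (19, 6), (19, 7), (28, 0), (28, 1), (28, 2), (28, 3), (28, 4), (28, 5), (28, 6), (28, 7), (29, 0), (29, 1), (29, 2), (29, 3), (29, 4), (29, 5), (29, 6), (29, 7), (30, 0), (30, 1), (30, 2), (30, 3), (30, 4), (30, 5), (30, 6), (30, 7)]

Answer: yes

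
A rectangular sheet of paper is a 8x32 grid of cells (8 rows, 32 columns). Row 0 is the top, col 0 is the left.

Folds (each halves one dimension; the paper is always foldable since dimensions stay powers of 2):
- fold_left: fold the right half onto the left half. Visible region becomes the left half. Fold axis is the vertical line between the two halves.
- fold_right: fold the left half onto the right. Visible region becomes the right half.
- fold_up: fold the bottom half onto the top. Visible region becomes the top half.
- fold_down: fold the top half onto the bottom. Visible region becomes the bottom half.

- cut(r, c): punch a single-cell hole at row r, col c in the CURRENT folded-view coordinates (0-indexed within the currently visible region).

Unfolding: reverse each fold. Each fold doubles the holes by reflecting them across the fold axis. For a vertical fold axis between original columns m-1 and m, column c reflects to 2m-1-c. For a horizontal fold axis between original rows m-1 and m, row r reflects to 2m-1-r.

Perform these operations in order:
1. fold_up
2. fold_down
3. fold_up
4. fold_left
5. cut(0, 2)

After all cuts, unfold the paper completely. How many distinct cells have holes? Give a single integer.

Answer: 16

Derivation:
Op 1 fold_up: fold axis h@4; visible region now rows[0,4) x cols[0,32) = 4x32
Op 2 fold_down: fold axis h@2; visible region now rows[2,4) x cols[0,32) = 2x32
Op 3 fold_up: fold axis h@3; visible region now rows[2,3) x cols[0,32) = 1x32
Op 4 fold_left: fold axis v@16; visible region now rows[2,3) x cols[0,16) = 1x16
Op 5 cut(0, 2): punch at orig (2,2); cuts so far [(2, 2)]; region rows[2,3) x cols[0,16) = 1x16
Unfold 1 (reflect across v@16): 2 holes -> [(2, 2), (2, 29)]
Unfold 2 (reflect across h@3): 4 holes -> [(2, 2), (2, 29), (3, 2), (3, 29)]
Unfold 3 (reflect across h@2): 8 holes -> [(0, 2), (0, 29), (1, 2), (1, 29), (2, 2), (2, 29), (3, 2), (3, 29)]
Unfold 4 (reflect across h@4): 16 holes -> [(0, 2), (0, 29), (1, 2), (1, 29), (2, 2), (2, 29), (3, 2), (3, 29), (4, 2), (4, 29), (5, 2), (5, 29), (6, 2), (6, 29), (7, 2), (7, 29)]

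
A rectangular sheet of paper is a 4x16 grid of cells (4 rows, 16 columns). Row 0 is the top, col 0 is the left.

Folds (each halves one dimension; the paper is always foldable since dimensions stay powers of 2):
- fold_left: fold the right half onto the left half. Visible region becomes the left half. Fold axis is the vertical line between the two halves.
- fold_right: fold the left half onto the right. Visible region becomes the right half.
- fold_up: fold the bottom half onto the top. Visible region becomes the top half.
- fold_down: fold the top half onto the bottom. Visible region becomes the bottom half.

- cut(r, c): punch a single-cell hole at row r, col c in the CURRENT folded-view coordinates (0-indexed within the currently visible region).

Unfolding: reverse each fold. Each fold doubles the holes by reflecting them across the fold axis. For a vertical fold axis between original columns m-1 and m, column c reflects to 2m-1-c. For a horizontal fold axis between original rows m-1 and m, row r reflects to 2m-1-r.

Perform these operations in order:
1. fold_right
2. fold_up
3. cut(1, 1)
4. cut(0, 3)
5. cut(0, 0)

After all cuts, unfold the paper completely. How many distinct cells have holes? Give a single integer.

Answer: 12

Derivation:
Op 1 fold_right: fold axis v@8; visible region now rows[0,4) x cols[8,16) = 4x8
Op 2 fold_up: fold axis h@2; visible region now rows[0,2) x cols[8,16) = 2x8
Op 3 cut(1, 1): punch at orig (1,9); cuts so far [(1, 9)]; region rows[0,2) x cols[8,16) = 2x8
Op 4 cut(0, 3): punch at orig (0,11); cuts so far [(0, 11), (1, 9)]; region rows[0,2) x cols[8,16) = 2x8
Op 5 cut(0, 0): punch at orig (0,8); cuts so far [(0, 8), (0, 11), (1, 9)]; region rows[0,2) x cols[8,16) = 2x8
Unfold 1 (reflect across h@2): 6 holes -> [(0, 8), (0, 11), (1, 9), (2, 9), (3, 8), (3, 11)]
Unfold 2 (reflect across v@8): 12 holes -> [(0, 4), (0, 7), (0, 8), (0, 11), (1, 6), (1, 9), (2, 6), (2, 9), (3, 4), (3, 7), (3, 8), (3, 11)]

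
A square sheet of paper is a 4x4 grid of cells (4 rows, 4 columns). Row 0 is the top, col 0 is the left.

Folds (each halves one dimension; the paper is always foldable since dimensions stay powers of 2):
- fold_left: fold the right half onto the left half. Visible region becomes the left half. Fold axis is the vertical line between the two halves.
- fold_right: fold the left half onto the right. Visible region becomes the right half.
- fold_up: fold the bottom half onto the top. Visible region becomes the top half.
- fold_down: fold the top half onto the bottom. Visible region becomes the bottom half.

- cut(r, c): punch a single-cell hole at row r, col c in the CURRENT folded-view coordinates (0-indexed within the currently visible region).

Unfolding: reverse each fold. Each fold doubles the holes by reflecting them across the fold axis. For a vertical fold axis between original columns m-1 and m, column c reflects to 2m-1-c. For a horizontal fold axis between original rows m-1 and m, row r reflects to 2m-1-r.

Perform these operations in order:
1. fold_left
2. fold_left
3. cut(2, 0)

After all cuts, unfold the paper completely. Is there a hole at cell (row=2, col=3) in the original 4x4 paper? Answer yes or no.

Op 1 fold_left: fold axis v@2; visible region now rows[0,4) x cols[0,2) = 4x2
Op 2 fold_left: fold axis v@1; visible region now rows[0,4) x cols[0,1) = 4x1
Op 3 cut(2, 0): punch at orig (2,0); cuts so far [(2, 0)]; region rows[0,4) x cols[0,1) = 4x1
Unfold 1 (reflect across v@1): 2 holes -> [(2, 0), (2, 1)]
Unfold 2 (reflect across v@2): 4 holes -> [(2, 0), (2, 1), (2, 2), (2, 3)]
Holes: [(2, 0), (2, 1), (2, 2), (2, 3)]

Answer: yes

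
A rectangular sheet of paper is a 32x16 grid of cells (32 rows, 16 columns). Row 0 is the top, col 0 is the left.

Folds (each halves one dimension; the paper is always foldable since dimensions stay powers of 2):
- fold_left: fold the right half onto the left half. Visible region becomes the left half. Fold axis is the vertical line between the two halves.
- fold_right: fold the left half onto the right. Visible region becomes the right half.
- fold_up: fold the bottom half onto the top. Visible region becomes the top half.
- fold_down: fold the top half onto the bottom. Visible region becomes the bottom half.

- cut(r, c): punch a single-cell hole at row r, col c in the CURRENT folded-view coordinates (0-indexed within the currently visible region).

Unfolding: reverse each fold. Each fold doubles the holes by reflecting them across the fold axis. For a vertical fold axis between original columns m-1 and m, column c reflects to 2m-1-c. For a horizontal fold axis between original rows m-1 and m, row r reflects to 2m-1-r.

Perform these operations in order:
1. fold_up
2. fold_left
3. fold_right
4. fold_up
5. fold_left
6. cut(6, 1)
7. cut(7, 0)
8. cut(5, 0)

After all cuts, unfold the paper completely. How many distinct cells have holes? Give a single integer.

Op 1 fold_up: fold axis h@16; visible region now rows[0,16) x cols[0,16) = 16x16
Op 2 fold_left: fold axis v@8; visible region now rows[0,16) x cols[0,8) = 16x8
Op 3 fold_right: fold axis v@4; visible region now rows[0,16) x cols[4,8) = 16x4
Op 4 fold_up: fold axis h@8; visible region now rows[0,8) x cols[4,8) = 8x4
Op 5 fold_left: fold axis v@6; visible region now rows[0,8) x cols[4,6) = 8x2
Op 6 cut(6, 1): punch at orig (6,5); cuts so far [(6, 5)]; region rows[0,8) x cols[4,6) = 8x2
Op 7 cut(7, 0): punch at orig (7,4); cuts so far [(6, 5), (7, 4)]; region rows[0,8) x cols[4,6) = 8x2
Op 8 cut(5, 0): punch at orig (5,4); cuts so far [(5, 4), (6, 5), (7, 4)]; region rows[0,8) x cols[4,6) = 8x2
Unfold 1 (reflect across v@6): 6 holes -> [(5, 4), (5, 7), (6, 5), (6, 6), (7, 4), (7, 7)]
Unfold 2 (reflect across h@8): 12 holes -> [(5, 4), (5, 7), (6, 5), (6, 6), (7, 4), (7, 7), (8, 4), (8, 7), (9, 5), (9, 6), (10, 4), (10, 7)]
Unfold 3 (reflect across v@4): 24 holes -> [(5, 0), (5, 3), (5, 4), (5, 7), (6, 1), (6, 2), (6, 5), (6, 6), (7, 0), (7, 3), (7, 4), (7, 7), (8, 0), (8, 3), (8, 4), (8, 7), (9, 1), (9, 2), (9, 5), (9, 6), (10, 0), (10, 3), (10, 4), (10, 7)]
Unfold 4 (reflect across v@8): 48 holes -> [(5, 0), (5, 3), (5, 4), (5, 7), (5, 8), (5, 11), (5, 12), (5, 15), (6, 1), (6, 2), (6, 5), (6, 6), (6, 9), (6, 10), (6, 13), (6, 14), (7, 0), (7, 3), (7, 4), (7, 7), (7, 8), (7, 11), (7, 12), (7, 15), (8, 0), (8, 3), (8, 4), (8, 7), (8, 8), (8, 11), (8, 12), (8, 15), (9, 1), (9, 2), (9, 5), (9, 6), (9, 9), (9, 10), (9, 13), (9, 14), (10, 0), (10, 3), (10, 4), (10, 7), (10, 8), (10, 11), (10, 12), (10, 15)]
Unfold 5 (reflect across h@16): 96 holes -> [(5, 0), (5, 3), (5, 4), (5, 7), (5, 8), (5, 11), (5, 12), (5, 15), (6, 1), (6, 2), (6, 5), (6, 6), (6, 9), (6, 10), (6, 13), (6, 14), (7, 0), (7, 3), (7, 4), (7, 7), (7, 8), (7, 11), (7, 12), (7, 15), (8, 0), (8, 3), (8, 4), (8, 7), (8, 8), (8, 11), (8, 12), (8, 15), (9, 1), (9, 2), (9, 5), (9, 6), (9, 9), (9, 10), (9, 13), (9, 14), (10, 0), (10, 3), (10, 4), (10, 7), (10, 8), (10, 11), (10, 12), (10, 15), (21, 0), (21, 3), (21, 4), (21, 7), (21, 8), (21, 11), (21, 12), (21, 15), (22, 1), (22, 2), (22, 5), (22, 6), (22, 9), (22, 10), (22, 13), (22, 14), (23, 0), (23, 3), (23, 4), (23, 7), (23, 8), (23, 11), (23, 12), (23, 15), (24, 0), (24, 3), (24, 4), (24, 7), (24, 8), (24, 11), (24, 12), (24, 15), (25, 1), (25, 2), (25, 5), (25, 6), (25, 9), (25, 10), (25, 13), (25, 14), (26, 0), (26, 3), (26, 4), (26, 7), (26, 8), (26, 11), (26, 12), (26, 15)]

Answer: 96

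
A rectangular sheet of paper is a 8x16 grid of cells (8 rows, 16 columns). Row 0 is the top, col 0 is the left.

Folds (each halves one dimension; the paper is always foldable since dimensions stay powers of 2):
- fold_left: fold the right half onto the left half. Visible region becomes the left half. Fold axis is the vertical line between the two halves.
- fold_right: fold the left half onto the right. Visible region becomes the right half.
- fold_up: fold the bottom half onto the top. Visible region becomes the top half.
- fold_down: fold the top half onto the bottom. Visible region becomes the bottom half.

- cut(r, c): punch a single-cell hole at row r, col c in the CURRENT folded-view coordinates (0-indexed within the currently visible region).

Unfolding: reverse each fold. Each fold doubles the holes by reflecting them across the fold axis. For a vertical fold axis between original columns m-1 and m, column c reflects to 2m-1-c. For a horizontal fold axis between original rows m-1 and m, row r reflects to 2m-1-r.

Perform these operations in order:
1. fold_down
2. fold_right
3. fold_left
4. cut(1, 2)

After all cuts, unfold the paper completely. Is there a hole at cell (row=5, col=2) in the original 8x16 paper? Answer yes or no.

Answer: yes

Derivation:
Op 1 fold_down: fold axis h@4; visible region now rows[4,8) x cols[0,16) = 4x16
Op 2 fold_right: fold axis v@8; visible region now rows[4,8) x cols[8,16) = 4x8
Op 3 fold_left: fold axis v@12; visible region now rows[4,8) x cols[8,12) = 4x4
Op 4 cut(1, 2): punch at orig (5,10); cuts so far [(5, 10)]; region rows[4,8) x cols[8,12) = 4x4
Unfold 1 (reflect across v@12): 2 holes -> [(5, 10), (5, 13)]
Unfold 2 (reflect across v@8): 4 holes -> [(5, 2), (5, 5), (5, 10), (5, 13)]
Unfold 3 (reflect across h@4): 8 holes -> [(2, 2), (2, 5), (2, 10), (2, 13), (5, 2), (5, 5), (5, 10), (5, 13)]
Holes: [(2, 2), (2, 5), (2, 10), (2, 13), (5, 2), (5, 5), (5, 10), (5, 13)]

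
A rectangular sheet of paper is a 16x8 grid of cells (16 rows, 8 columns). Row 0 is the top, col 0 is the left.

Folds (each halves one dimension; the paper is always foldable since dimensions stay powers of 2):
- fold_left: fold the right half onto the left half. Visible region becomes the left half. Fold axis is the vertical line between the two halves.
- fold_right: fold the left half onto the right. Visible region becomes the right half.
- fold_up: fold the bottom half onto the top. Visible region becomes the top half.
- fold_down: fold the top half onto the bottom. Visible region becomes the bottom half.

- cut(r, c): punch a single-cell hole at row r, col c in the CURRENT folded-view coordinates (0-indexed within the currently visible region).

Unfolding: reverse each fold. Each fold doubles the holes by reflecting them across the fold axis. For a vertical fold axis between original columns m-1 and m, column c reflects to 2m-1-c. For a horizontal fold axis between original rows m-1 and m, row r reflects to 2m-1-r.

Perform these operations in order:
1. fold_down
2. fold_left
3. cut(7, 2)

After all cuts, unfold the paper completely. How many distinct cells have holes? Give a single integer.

Op 1 fold_down: fold axis h@8; visible region now rows[8,16) x cols[0,8) = 8x8
Op 2 fold_left: fold axis v@4; visible region now rows[8,16) x cols[0,4) = 8x4
Op 3 cut(7, 2): punch at orig (15,2); cuts so far [(15, 2)]; region rows[8,16) x cols[0,4) = 8x4
Unfold 1 (reflect across v@4): 2 holes -> [(15, 2), (15, 5)]
Unfold 2 (reflect across h@8): 4 holes -> [(0, 2), (0, 5), (15, 2), (15, 5)]

Answer: 4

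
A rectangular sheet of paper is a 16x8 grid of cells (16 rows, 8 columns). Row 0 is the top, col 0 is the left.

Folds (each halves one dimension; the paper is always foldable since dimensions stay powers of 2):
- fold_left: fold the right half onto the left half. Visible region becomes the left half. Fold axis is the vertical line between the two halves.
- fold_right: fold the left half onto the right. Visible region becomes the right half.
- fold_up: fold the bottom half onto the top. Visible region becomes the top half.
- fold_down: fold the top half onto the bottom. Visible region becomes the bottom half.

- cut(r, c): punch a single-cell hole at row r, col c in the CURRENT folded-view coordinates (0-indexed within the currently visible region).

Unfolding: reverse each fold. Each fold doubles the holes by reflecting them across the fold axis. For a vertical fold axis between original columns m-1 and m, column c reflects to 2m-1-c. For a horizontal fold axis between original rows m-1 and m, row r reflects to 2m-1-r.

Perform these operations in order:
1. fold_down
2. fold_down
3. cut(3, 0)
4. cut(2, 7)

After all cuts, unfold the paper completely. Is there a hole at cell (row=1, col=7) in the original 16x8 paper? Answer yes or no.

Answer: yes

Derivation:
Op 1 fold_down: fold axis h@8; visible region now rows[8,16) x cols[0,8) = 8x8
Op 2 fold_down: fold axis h@12; visible region now rows[12,16) x cols[0,8) = 4x8
Op 3 cut(3, 0): punch at orig (15,0); cuts so far [(15, 0)]; region rows[12,16) x cols[0,8) = 4x8
Op 4 cut(2, 7): punch at orig (14,7); cuts so far [(14, 7), (15, 0)]; region rows[12,16) x cols[0,8) = 4x8
Unfold 1 (reflect across h@12): 4 holes -> [(8, 0), (9, 7), (14, 7), (15, 0)]
Unfold 2 (reflect across h@8): 8 holes -> [(0, 0), (1, 7), (6, 7), (7, 0), (8, 0), (9, 7), (14, 7), (15, 0)]
Holes: [(0, 0), (1, 7), (6, 7), (7, 0), (8, 0), (9, 7), (14, 7), (15, 0)]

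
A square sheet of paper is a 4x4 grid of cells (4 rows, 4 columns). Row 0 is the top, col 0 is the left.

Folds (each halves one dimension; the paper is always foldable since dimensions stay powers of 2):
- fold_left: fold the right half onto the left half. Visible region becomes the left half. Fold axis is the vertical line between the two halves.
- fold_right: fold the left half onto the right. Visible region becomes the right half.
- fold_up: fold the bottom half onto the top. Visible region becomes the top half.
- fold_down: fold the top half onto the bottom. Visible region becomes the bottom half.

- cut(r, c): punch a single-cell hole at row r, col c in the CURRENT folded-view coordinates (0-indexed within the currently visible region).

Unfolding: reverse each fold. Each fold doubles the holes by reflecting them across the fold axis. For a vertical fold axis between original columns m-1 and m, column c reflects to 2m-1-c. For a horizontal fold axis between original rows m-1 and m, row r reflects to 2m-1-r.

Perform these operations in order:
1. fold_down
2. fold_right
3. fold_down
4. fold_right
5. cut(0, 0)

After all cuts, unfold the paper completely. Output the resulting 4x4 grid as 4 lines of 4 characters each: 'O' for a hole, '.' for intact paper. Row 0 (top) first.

Answer: OOOO
OOOO
OOOO
OOOO

Derivation:
Op 1 fold_down: fold axis h@2; visible region now rows[2,4) x cols[0,4) = 2x4
Op 2 fold_right: fold axis v@2; visible region now rows[2,4) x cols[2,4) = 2x2
Op 3 fold_down: fold axis h@3; visible region now rows[3,4) x cols[2,4) = 1x2
Op 4 fold_right: fold axis v@3; visible region now rows[3,4) x cols[3,4) = 1x1
Op 5 cut(0, 0): punch at orig (3,3); cuts so far [(3, 3)]; region rows[3,4) x cols[3,4) = 1x1
Unfold 1 (reflect across v@3): 2 holes -> [(3, 2), (3, 3)]
Unfold 2 (reflect across h@3): 4 holes -> [(2, 2), (2, 3), (3, 2), (3, 3)]
Unfold 3 (reflect across v@2): 8 holes -> [(2, 0), (2, 1), (2, 2), (2, 3), (3, 0), (3, 1), (3, 2), (3, 3)]
Unfold 4 (reflect across h@2): 16 holes -> [(0, 0), (0, 1), (0, 2), (0, 3), (1, 0), (1, 1), (1, 2), (1, 3), (2, 0), (2, 1), (2, 2), (2, 3), (3, 0), (3, 1), (3, 2), (3, 3)]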